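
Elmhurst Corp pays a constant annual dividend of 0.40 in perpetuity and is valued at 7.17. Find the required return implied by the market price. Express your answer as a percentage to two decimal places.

P = C/r ⇒ r = C/P = 0.40/7.17 = 0.055788

5.58%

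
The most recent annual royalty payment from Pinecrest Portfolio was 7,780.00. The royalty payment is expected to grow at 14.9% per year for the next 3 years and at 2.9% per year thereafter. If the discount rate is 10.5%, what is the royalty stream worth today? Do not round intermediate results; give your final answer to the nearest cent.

D_1 = 8939.22000
D_2 = 10271.16378
D_3 = 11801.56718
Terminal value at year 3: TV = D_3×(1+g_2)/(r−g_2) = 12143.81263/0.076 = 159787.00831
P_0 = D_1/(1+r)^1 + D_2/(1+r)^2 + D_3/(1+r)^3 + TV/(1+r)^3
    = 8089.79186 + 8411.91931 + 8746.87357 + 118428.06448 = 143676.64921

143676.65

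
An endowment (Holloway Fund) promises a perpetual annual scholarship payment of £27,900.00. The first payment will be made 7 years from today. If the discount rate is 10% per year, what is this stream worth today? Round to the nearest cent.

£157488.23

Value at end of year 6: C / r = £27,900.00 / 0.1 = £279,000.0000
Discount to today: PV = £279,000.0000 / (1 + 0.1)^6 = £279,000.0000 / 1.771561 = £157,488.23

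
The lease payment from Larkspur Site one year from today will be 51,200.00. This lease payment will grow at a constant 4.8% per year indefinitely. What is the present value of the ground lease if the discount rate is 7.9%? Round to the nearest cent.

1651612.90

Growing perpetuity: P = D₁ / (r − g) = 51,200.0000 / (0.079 − 0.048) = 1,651,612.90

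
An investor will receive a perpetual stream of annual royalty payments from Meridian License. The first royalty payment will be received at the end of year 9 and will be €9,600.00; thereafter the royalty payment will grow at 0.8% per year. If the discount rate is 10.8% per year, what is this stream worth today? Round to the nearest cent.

Value at end of year 8: C₁ / (r − g) = €9,600.00 / (0.108 − 0.008) = €96,000.0000
Discount to today: PV = €96,000.0000 / (1 + 0.108)^8 = €96,000.0000 / 2.271528 = €42,262.30

€42262.30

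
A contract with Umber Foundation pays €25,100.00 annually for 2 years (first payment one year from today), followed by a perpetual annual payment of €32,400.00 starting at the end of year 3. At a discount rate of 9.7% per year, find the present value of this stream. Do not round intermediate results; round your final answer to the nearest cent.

€321300.01

PV of 2-year annuity: €25,100.00 × [1 − (1+0.097)^−2] / 0.097 = 43737.99764
Perpetuity value at year 2: €32,400.00 / 0.097 = 334020.61856
PV of perpetuity: 334020.61856 / (1+0.097)^2 = 277562.00806
Total PV = 43737.99764 + 277562.00806 = 321300.00570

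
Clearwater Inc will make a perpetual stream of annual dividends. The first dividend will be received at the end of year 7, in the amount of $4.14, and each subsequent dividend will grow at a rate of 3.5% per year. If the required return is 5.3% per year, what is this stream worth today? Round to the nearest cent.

Value at end of year 6: C₁ / (r − g) = $4.14 / (0.053 − 0.035) = $230.0000
Discount to today: PV = $230.0000 / (1 + 0.053)^6 = $230.0000 / 1.363233 = $168.72

$168.72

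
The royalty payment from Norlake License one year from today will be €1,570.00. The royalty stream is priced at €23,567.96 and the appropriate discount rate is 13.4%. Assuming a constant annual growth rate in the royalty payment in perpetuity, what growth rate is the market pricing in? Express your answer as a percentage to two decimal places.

6.74%

P = D₁/(r−g) ⇒ g = r − D₁/P = 0.134 − €1,570.00/€23,567.96 = 0.067384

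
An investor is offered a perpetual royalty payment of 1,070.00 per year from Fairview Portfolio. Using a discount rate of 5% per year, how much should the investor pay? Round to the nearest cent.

21400.00

Level perpetuity: PV = C / r = 1,070.00 / 0.05 = 21,400.00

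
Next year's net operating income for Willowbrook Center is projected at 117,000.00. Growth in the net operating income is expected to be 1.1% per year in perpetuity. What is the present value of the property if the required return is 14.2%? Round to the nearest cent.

Growing perpetuity: P = D₁ / (r − g) = 117,000.0000 / (0.142 − 0.011) = 893,129.77

893129.77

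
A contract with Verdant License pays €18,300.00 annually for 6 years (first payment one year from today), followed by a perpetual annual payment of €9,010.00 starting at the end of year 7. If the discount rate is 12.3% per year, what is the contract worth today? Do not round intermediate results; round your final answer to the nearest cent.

PV of 6-year annuity: €18,300.00 × [1 − (1+0.123)^−6] / 0.123 = 74603.79936
Perpetuity value at year 6: €9,010.00 / 0.123 = 73252.03252
PV of perpetuity: 73252.03252 / (1+0.123)^6 = 36520.87229
Total PV = 74603.79936 + 36520.87229 = 111124.67165

€111124.67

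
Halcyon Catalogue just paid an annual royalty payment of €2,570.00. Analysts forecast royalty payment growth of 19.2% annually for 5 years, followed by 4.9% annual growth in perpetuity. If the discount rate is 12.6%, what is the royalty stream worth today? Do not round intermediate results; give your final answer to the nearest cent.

D_1 = 3063.44000
D_2 = 3651.62048
D_3 = 4352.73161
D_4 = 5188.45608
D_5 = 6184.63965
Terminal value at year 5: TV = D_5×(1+g_2)/(r−g_2) = 6487.68699/0.077 = 84255.67522
P_0 = D_1/(1+r)^1 + D_2/(1+r)^2 + D_3/(1+r)^3 + D_4/(1+r)^4 + D_5/(1+r)^5 + TV/(1+r)^5
    = 2720.63943 + 2880.10853 + 3048.92484 + 3227.63624 + 3416.82273 + 46548.66293 = 61842.79470

€61842.79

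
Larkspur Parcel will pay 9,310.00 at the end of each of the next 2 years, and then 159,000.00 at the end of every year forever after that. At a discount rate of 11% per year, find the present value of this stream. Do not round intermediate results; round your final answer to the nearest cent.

1189106.93

PV of 2-year annuity: 9,310.00 × [1 − (1+0.11)^−2] / 0.11 = 15943.59224
Perpetuity value at year 2: 159,000.00 / 0.11 = 1445454.54545
PV of perpetuity: 1445454.54545 / (1+0.11)^2 = 1173163.33533
Total PV = 15943.59224 + 1173163.33533 = 1189106.92757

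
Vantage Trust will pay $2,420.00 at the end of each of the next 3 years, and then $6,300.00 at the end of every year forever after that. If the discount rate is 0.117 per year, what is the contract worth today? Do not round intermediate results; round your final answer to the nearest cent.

$44478.80

PV of 3-year annuity: $2,420.00 × [1 − (1+0.117)^−3] / 0.117 = 5842.52763
Perpetuity value at year 3: $6,300.00 / 0.117 = 53846.15385
PV of perpetuity: 53846.15385 / (1+0.117)^3 = 38636.26786
Total PV = 5842.52763 + 38636.26786 = 44478.79550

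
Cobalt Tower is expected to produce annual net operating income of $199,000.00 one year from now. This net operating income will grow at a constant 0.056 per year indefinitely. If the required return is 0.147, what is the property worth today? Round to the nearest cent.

Growing perpetuity: P = D₁ / (r − g) = $199,000.0000 / (0.147 − 0.056) = $2,186,813.19

$2186813.19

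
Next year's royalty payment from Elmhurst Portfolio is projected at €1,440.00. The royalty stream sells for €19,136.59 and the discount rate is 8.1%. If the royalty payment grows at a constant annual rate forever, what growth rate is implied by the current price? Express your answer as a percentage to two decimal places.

P = D₁/(r−g) ⇒ g = r − D₁/P = 0.081 − €1,440.00/€19,136.59 = 0.005751

0.58%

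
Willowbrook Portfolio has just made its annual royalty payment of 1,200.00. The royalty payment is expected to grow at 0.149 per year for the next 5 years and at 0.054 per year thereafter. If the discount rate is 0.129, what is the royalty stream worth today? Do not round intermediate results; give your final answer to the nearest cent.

24738.08

D_1 = 1378.80000
D_2 = 1584.24120
D_3 = 1820.29314
D_4 = 2091.51682
D_5 = 2403.15282
Terminal value at year 5: TV = D_5×(1+g_2)/(r−g_2) = 2532.92307/0.075 = 33772.30766
P_0 = D_1/(1+r)^1 + D_2/(1+r)^2 + D_3/(1+r)^3 + D_4/(1+r)^4 + D_5/(1+r)^5 + TV/(1+r)^5
    = 1221.25775 + 1242.89208 + 1264.90965 + 1287.31726 + 1310.12182 + 18411.57864 = 24738.07721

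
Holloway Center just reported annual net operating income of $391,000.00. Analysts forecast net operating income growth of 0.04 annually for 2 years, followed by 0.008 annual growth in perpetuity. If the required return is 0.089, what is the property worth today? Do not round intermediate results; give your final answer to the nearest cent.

D_1 = 406640.00000
D_2 = 422905.60000
Terminal value at year 2: TV = D_2×(1+g_2)/(r−g_2) = 426288.84480/0.081 = 5262825.24444
P_0 = D_1/(1+r)^1 + D_2/(1+r)^2 + TV/(1+r)^2
    = 373406.79522 + 356605.20389 + 4437753.64838 = 5167765.64750

$5167765.65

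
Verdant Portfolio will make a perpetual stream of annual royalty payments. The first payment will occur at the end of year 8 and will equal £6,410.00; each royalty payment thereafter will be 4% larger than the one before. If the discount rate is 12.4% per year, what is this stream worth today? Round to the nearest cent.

£33667.79

Value at end of year 7: C₁ / (r − g) = £6,410.00 / (0.124 − 0.04) = £76,309.5238
Discount to today: PV = £76,309.5238 / (1 + 0.124)^7 = £76,309.5238 / 2.266544 = £33,667.79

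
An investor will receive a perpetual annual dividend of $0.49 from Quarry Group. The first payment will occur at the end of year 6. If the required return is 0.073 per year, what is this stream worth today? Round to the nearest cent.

Value at end of year 5: C / r = $0.49 / 0.073 = $6.7123
Discount to today: PV = $6.7123 / (1 + 0.073)^5 = $6.7123 / 1.422324 = $4.72

$4.72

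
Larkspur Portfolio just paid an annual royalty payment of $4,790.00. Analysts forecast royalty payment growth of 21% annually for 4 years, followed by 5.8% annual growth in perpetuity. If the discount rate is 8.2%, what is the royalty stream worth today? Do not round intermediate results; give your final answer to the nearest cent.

D_1 = 5795.90000
D_2 = 7013.03900
D_3 = 8485.77719
D_4 = 10267.79040
Terminal value at year 4: TV = D_4×(1+g_2)/(r−g_2) = 10863.32224/0.024 = 452638.42680
P_0 = D_1/(1+r)^1 + D_2/(1+r)^2 + D_3/(1+r)^3 + D_4/(1+r)^4 + TV/(1+r)^4
    = 5356.65434 + 5990.34358 + 6698.99791 + 7491.48564 + 330249.65880 = 355787.14027

$355787.14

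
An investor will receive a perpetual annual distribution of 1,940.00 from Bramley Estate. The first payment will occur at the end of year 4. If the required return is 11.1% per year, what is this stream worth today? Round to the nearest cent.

Value at end of year 3: C / r = 1,940.00 / 0.111 = 17,477.4775
Discount to today: PV = 17,477.4775 / (1 + 0.111)^3 = 17,477.4775 / 1.371331 = 12,744.90

12744.90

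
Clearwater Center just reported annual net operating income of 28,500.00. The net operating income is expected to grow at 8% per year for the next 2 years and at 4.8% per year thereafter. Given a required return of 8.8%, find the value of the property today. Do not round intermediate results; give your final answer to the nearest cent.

792132.35

D_1 = 30780.00000
D_2 = 33242.40000
Terminal value at year 2: TV = D_2×(1+g_2)/(r−g_2) = 34838.03520/0.04 = 870950.88000
P_0 = D_1/(1+r)^1 + D_2/(1+r)^2 + TV/(1+r)^2
    = 28290.44118 + 28082.42323 + 735759.48854 = 792132.35294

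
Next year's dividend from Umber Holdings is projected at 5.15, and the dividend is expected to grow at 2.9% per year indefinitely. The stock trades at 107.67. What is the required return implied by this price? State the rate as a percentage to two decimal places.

7.68%

P = D₁/(r − g) ⇒ r = D₁/P + g = 5.1500/107.67 + 0.029 = 0.047831 + 0.029 = 0.076831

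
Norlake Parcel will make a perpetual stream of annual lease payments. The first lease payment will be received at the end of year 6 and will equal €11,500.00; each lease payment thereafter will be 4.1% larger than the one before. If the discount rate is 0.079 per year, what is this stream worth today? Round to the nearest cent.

Value at end of year 5: C₁ / (r − g) = €11,500.00 / (0.079 − 0.041) = €302,631.5789
Discount to today: PV = €302,631.5789 / (1 + 0.079)^5 = €302,631.5789 / 1.462538 = €206,922.17

€206922.17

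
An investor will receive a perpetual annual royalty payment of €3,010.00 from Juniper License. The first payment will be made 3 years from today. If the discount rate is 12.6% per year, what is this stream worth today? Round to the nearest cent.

€18841.66

Value at end of year 2: C / r = €3,010.00 / 0.126 = €23,888.8889
Discount to today: PV = €23,888.8889 / (1 + 0.126)^2 = €23,888.8889 / 1.267876 = €18,841.66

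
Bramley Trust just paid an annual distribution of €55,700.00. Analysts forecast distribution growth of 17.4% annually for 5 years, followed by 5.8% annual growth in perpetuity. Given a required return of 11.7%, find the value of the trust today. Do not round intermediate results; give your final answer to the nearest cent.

€1605191.66

D_1 = 65391.80000
D_2 = 76769.97320
D_3 = 90127.94854
D_4 = 105810.21158
D_5 = 124221.18840
Terminal value at year 5: TV = D_5×(1+g_2)/(r−g_2) = 131426.01732/0.059 = 2227559.61567
P_0 = D_1/(1+r)^1 + D_2/(1+r)^2 + D_3/(1+r)^3 + D_4/(1+r)^4 + D_5/(1+r)^5 + TV/(1+r)^5
    = 58542.34557 + 61529.73473 + 64669.56900 + 67969.62758 + 71438.08665 + 1281042.29950 = 1605191.66304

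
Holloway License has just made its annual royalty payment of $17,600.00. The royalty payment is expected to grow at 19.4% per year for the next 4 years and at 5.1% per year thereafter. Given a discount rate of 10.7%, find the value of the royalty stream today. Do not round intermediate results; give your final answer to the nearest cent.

$532410.46

D_1 = 21014.40000
D_2 = 25091.19360
D_3 = 29958.88516
D_4 = 35770.90888
Terminal value at year 4: TV = D_4×(1+g_2)/(r−g_2) = 37595.22523/0.056 = 671343.30771
P_0 = D_1/(1+r)^1 + D_2/(1+r)^2 + D_3/(1+r)^3 + D_4/(1+r)^4 + TV/(1+r)^4
    = 18983.19783 + 20475.10227 + 22084.25665 + 23819.87573 + 447048.02493 = 532410.45741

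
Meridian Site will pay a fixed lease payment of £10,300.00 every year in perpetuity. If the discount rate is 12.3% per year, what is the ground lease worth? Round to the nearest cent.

Level perpetuity: PV = C / r = £10,300.00 / 0.123 = £83,739.84

£83739.84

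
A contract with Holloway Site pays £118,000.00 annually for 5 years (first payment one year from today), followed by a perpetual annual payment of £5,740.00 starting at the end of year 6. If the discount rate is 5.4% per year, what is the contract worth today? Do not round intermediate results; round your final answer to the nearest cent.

PV of 5-year annuity: £118,000.00 × [1 − (1+0.054)^−5] / 0.054 = 505278.36567
Perpetuity value at year 5: £5,740.00 / 0.054 = 106296.29630
PV of perpetuity: 106296.29630 / (1+0.054)^5 = 81717.50122
Total PV = 505278.36567 + 81717.50122 = 586995.86689

£586995.87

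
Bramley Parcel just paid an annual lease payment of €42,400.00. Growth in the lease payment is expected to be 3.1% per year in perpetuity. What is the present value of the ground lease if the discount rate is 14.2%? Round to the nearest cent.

€393823.42

D₁ = D₀ × (1 + g) = €42,400.00 × 1.031 = €43,714.4000
Growing perpetuity: P = D₁ / (r − g) = €43,714.4000 / (0.142 − 0.031) = €393,823.42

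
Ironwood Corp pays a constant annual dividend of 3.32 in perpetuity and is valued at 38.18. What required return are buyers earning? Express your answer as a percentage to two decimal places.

P = C/r ⇒ r = C/P = 3.32/38.18 = 0.086957

8.70%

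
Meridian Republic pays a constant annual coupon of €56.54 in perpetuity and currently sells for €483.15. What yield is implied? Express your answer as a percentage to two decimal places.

P = C/r ⇒ r = C/P = €56.54/€483.15 = 0.117024

11.70%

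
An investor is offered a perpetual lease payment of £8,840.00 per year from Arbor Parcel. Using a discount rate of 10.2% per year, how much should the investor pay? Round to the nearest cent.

Level perpetuity: PV = C / r = £8,840.00 / 0.102 = £86,666.67

£86666.67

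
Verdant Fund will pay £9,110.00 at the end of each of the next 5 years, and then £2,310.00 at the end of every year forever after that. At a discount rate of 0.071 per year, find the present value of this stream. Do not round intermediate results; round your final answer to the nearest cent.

PV of 5-year annuity: £9,110.00 × [1 − (1+0.071)^−5] / 0.071 = 37252.99831
Perpetuity value at year 5: £2,310.00 / 0.071 = 32535.21127
PV of perpetuity: 32535.21127 / (1+0.071)^5 = 23089.06131
Total PV = 37252.99831 + 23089.06131 = 60342.05962

£60342.06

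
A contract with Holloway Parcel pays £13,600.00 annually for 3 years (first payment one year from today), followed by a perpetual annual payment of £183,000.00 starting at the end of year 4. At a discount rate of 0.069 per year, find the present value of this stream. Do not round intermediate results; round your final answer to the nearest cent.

£2206801.30

PV of 3-year annuity: £13,600.00 × [1 − (1+0.069)^−3] / 0.069 = 35756.00695
Perpetuity value at year 3: £183,000.00 / 0.069 = 2652173.91304
PV of perpetuity: 2652173.91304 / (1+0.069)^3 = 2171045.29018
Total PV = 35756.00695 + 2171045.29018 = 2206801.29712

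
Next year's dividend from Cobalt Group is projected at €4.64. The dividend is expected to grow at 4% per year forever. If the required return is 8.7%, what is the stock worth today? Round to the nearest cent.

€98.72

Growing perpetuity: P = D₁ / (r − g) = €4.6400 / (0.087 − 0.04) = €98.72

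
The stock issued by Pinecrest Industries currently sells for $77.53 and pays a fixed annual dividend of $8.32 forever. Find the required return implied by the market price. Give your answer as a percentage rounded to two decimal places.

10.73%

P = C/r ⇒ r = C/P = $8.32/$77.53 = 0.107313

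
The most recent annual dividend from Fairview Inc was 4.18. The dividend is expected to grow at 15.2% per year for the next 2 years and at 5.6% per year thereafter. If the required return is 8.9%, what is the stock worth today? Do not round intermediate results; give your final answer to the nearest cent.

D_1 = 4.81536
D_2 = 5.54729
Terminal value at year 2: TV = D_2×(1+g_2)/(r−g_2) = 5.85794/0.033 = 177.51343
P_0 = D_1/(1+r)^1 + D_2/(1+r)^2 + TV/(1+r)^2
    = 4.42182 + 4.67763 + 149.68403 = 158.78347

158.78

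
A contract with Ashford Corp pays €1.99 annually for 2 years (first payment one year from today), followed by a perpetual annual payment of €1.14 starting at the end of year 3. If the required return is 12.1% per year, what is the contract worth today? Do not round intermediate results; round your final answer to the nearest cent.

PV of 2-year annuity: €1.99 × [1 − (1+0.121)^−2] / 0.121 = 3.35879
Perpetuity value at year 2: €1.14 / 0.121 = 9.42149
PV of perpetuity: 9.42149 / (1+0.121)^2 = 7.49736
Total PV = 3.35879 + 7.49736 = 10.85615

€10.86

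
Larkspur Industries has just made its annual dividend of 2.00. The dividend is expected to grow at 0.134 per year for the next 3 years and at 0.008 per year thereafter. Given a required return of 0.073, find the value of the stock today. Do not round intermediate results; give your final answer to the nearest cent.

43.32

D_1 = 2.26800
D_2 = 2.57191
D_3 = 2.91655
Terminal value at year 3: TV = D_3×(1+g_2)/(r−g_2) = 2.93988/0.065 = 45.22893
P_0 = D_1/(1+r)^1 + D_2/(1+r)^2 + D_3/(1+r)^3 + TV/(1+r)^3
    = 2.11370 + 2.23386 + 2.36086 + 36.61147 = 43.31989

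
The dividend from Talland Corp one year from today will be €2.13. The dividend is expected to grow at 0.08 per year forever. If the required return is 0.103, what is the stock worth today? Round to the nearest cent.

€92.61

Growing perpetuity: P = D₁ / (r − g) = €2.1300 / (0.103 − 0.08) = €92.61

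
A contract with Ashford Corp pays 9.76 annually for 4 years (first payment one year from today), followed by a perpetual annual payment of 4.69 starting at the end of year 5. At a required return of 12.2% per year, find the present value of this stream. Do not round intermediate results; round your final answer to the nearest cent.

PV of 4-year annuity: 9.76 × [1 − (1+0.122)^−4] / 0.122 = 29.52009
Perpetuity value at year 4: 4.69 / 0.122 = 38.44262
PV of perpetuity: 38.44262 / (1+0.122)^4 = 24.25725
Total PV = 29.52009 + 24.25725 = 53.77734

53.78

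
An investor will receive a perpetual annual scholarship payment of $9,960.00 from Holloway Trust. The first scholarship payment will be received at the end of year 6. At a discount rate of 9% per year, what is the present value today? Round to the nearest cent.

Value at end of year 5: C / r = $9,960.00 / 0.09 = $110,666.6667
Discount to today: PV = $110,666.6667 / (1 + 0.09)^5 = $110,666.6667 / 1.538624 = $71,925.74

$71925.74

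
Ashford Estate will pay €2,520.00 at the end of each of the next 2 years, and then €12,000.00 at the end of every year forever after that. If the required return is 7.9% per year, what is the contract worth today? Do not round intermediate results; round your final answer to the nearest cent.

PV of 2-year annuity: €2,520.00 × [1 − (1+0.079)^−2] / 0.079 = 4499.99613
Perpetuity value at year 2: €12,000.00 / 0.079 = 151898.73418
PV of perpetuity: 151898.73418 / (1+0.079)^2 = 130470.18115
Total PV = 4499.99613 + 130470.18115 = 134970.17729

€134970.18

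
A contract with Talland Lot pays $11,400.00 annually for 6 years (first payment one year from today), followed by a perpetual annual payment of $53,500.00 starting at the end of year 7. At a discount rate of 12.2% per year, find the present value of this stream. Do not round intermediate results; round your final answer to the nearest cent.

$266410.37

PV of 6-year annuity: $11,400.00 × [1 − (1+0.122)^−6] / 0.122 = 46605.75137
Perpetuity value at year 6: $53,500.00 / 0.122 = 438524.59016
PV of perpetuity: 438524.59016 / (1+0.122)^6 = 219804.61663
Total PV = 46605.75137 + 219804.61663 = 266410.36800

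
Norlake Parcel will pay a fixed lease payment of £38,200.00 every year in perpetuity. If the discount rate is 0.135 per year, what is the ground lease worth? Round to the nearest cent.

£282962.96

Level perpetuity: PV = C / r = £38,200.00 / 0.135 = £282,962.96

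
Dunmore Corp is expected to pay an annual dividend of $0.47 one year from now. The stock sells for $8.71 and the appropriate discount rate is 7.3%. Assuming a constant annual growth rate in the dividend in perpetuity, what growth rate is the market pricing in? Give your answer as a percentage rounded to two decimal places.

P = D₁/(r−g) ⇒ g = r − D₁/P = 0.073 − $0.47/$8.71 = 0.019039

1.90%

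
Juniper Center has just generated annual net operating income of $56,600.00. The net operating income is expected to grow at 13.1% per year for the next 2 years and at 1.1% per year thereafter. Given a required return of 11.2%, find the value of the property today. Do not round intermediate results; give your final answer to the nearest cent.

D_1 = 64014.60000
D_2 = 72400.51260
Terminal value at year 2: TV = D_2×(1+g_2)/(r−g_2) = 73196.91824/0.101 = 724721.96276
P_0 = D_1/(1+r)^1 + D_2/(1+r)^2 + TV/(1+r)^2
    = 57567.08633 + 58550.69662 + 586086.67606 = 702204.45901

$702204.46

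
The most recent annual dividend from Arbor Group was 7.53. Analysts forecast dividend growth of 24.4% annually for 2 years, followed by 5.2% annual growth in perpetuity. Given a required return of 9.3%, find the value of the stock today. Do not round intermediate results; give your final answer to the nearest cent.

D_1 = 9.36732
D_2 = 11.65295
Terminal value at year 2: TV = D_2×(1+g_2)/(r−g_2) = 12.25890/0.041 = 298.99754
P_0 = D_1/(1+r)^1 + D_2/(1+r)^2 + TV/(1+r)^2
    = 8.57028 + 9.75428 + 250.28066 = 268.60523

268.61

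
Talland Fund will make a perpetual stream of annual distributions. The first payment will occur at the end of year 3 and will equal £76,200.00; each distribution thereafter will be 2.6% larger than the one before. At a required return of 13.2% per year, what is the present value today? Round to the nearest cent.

£560991.46

Value at end of year 2: C₁ / (r − g) = £76,200.00 / (0.132 − 0.026) = £718,867.9245
Discount to today: PV = £718,867.9245 / (1 + 0.132)^2 = £718,867.9245 / 1.281424 = £560,991.46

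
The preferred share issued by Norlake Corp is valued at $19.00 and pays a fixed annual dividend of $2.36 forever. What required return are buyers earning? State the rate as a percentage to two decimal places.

12.42%

P = C/r ⇒ r = C/P = $2.36/$19.00 = 0.124211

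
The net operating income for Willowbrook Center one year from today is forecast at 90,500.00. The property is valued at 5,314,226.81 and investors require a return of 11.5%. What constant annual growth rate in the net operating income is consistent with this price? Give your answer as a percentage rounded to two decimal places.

9.80%

P = D₁/(r−g) ⇒ g = r − D₁/P = 0.115 − 90,500.00/5,314,226.81 = 0.097970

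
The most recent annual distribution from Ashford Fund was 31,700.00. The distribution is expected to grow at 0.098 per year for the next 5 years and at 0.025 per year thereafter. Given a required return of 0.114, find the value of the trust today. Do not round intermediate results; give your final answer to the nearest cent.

D_1 = 34806.60000
D_2 = 38217.64680
D_3 = 41962.97619
D_4 = 46075.34785
D_5 = 50590.73194
Terminal value at year 5: TV = D_5×(1+g_2)/(r−g_2) = 51855.50024/0.089 = 582646.07012
P_0 = D_1/(1+r)^1 + D_2/(1+r)^2 + D_3/(1+r)^3 + D_4/(1+r)^4 + D_5/(1+r)^5 + TV/(1+r)^5
    = 31244.70377 + 30795.94680 + 30353.63518 + 29917.67633 + 29487.97900 + 339608.74692 = 491408.68800

491408.69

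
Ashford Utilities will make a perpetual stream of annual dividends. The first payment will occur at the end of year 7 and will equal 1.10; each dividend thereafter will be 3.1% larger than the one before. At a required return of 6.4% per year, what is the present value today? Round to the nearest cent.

22.97

Value at end of year 6: C₁ / (r − g) = 1.10 / (0.064 − 0.031) = 33.3333
Discount to today: PV = 33.3333 / (1 + 0.064)^6 = 33.3333 / 1.450941 = 22.97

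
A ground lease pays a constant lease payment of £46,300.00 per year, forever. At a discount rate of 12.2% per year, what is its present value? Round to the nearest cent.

£379508.20

Level perpetuity: PV = C / r = £46,300.00 / 0.122 = £379,508.20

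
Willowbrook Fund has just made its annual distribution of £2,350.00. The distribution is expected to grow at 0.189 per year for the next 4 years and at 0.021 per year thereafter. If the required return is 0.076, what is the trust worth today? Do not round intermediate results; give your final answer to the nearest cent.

£77185.31

D_1 = 2794.15000
D_2 = 3322.24435
D_3 = 3950.14853
D_4 = 4696.72660
Terminal value at year 4: TV = D_4×(1+g_2)/(r−g_2) = 4795.35786/0.055 = 87188.32479
P_0 = D_1/(1+r)^1 + D_2/(1+r)^2 + D_3/(1+r)^3 + D_4/(1+r)^4 + TV/(1+r)^4
    = 2596.79368 + 2869.50528 + 3170.85668 + 3503.85556 + 65044.30057 = 77185.31177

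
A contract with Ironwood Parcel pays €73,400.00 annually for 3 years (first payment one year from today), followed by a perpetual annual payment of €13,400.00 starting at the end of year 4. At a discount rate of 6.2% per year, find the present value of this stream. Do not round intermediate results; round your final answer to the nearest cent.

€375918.13

PV of 3-year annuity: €73,400.00 × [1 − (1+0.062)^−3] / 0.062 = 195475.32956
Perpetuity value at year 3: €13,400.00 / 0.062 = 216129.03226
PV of perpetuity: 216129.03226 / (1+0.062)^3 = 180442.80043
Total PV = 195475.32956 + 180442.80043 = 375918.12999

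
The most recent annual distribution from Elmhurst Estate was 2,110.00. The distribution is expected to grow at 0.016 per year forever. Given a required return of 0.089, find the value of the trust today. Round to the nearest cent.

D₁ = D₀ × (1 + g) = 2,110.00 × 1.016 = 2,143.7600
Growing perpetuity: P = D₁ / (r − g) = 2,143.7600 / (0.089 − 0.016) = 29,366.58

29366.58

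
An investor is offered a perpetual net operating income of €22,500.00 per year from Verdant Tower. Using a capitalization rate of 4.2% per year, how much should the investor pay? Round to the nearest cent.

Level perpetuity: PV = C / r = €22,500.00 / 0.042 = €535,714.29

€535714.29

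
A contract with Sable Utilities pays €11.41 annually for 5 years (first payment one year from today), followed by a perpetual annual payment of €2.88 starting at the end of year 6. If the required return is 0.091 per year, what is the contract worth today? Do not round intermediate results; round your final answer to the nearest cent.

PV of 5-year annuity: €11.41 × [1 − (1+0.091)^−5] / 0.091 = 44.26601
Perpetuity value at year 5: €2.88 / 0.091 = 31.64835
PV of perpetuity: 31.64835 / (1+0.091)^5 = 20.47516
Total PV = 44.26601 + 20.47516 = 64.74117

€64.74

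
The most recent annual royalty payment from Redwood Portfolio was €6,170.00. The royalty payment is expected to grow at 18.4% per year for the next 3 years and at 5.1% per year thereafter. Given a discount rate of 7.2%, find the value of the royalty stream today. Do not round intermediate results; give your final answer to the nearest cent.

€438698.26

D_1 = 7305.28000
D_2 = 8649.45152
D_3 = 10240.95060
Terminal value at year 3: TV = D_3×(1+g_2)/(r−g_2) = 10763.23908/0.021 = 512535.19430
P_0 = D_1/(1+r)^1 + D_2/(1+r)^2 + D_3/(1+r)^3 + TV/(1+r)^3
    = 6814.62687 + 7526.60281 + 8312.96429 + 416044.07015 = 438698.26412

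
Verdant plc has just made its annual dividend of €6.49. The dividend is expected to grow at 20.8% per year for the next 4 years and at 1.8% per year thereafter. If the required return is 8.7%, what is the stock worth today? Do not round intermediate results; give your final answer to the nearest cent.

D_1 = 7.83992
D_2 = 9.47062
D_3 = 11.44051
D_4 = 13.82014
Terminal value at year 4: TV = D_4×(1+g_2)/(r−g_2) = 14.06890/0.069 = 203.89713
P_0 = D_1/(1+r)^1 + D_2/(1+r)^2 + D_3/(1+r)^3 + D_4/(1+r)^4 + TV/(1+r)^4
    = 7.21244 + 8.01529 + 8.90752 + 9.89907 + 146.04710 = 180.08142

€180.08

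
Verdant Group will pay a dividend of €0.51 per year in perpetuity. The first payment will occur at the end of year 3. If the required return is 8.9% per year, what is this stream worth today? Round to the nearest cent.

€4.83

Value at end of year 2: C / r = €0.51 / 0.089 = €5.7303
Discount to today: PV = €5.7303 / (1 + 0.089)^2 = €5.7303 / 1.185921 = €4.83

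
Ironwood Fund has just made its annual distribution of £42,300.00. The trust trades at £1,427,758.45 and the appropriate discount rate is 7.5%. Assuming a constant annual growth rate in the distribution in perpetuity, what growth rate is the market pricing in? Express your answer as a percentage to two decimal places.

P = D₀(1+g)/(r−g) ⇒ P(r−g) = D₀(1+g) ⇒ g(P+D₀) = P·r − D₀
g = (P·r − D₀)/(P + D₀) = (£1,427,758.45×0.075 − £42,300.00) / (£1,427,758.45 + £42,300.00) = 0.044068

4.41%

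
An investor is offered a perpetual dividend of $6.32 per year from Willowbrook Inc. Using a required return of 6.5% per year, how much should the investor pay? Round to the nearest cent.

Level perpetuity: PV = C / r = $6.32 / 0.065 = $97.23

$97.23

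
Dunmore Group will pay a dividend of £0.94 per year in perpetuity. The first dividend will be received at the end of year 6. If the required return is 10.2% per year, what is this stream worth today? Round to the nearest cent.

£5.67

Value at end of year 5: C / r = £0.94 / 0.102 = £9.2157
Discount to today: PV = £9.2157 / (1 + 0.102)^5 = £9.2157 / 1.625204 = £5.67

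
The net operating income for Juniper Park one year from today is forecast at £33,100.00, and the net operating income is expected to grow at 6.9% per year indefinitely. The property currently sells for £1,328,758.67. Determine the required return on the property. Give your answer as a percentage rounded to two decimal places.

P = D₁/(r − g) ⇒ r = D₁/P + g = £33,100.0000/£1,328,758.67 + 0.069 = 0.024910 + 0.069 = 0.093910

9.39%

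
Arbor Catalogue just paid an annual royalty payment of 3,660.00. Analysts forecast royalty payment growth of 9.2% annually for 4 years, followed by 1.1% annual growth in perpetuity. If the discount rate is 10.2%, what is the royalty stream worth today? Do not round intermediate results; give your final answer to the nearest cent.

D_1 = 3996.72000
D_2 = 4364.41824
D_3 = 4765.94472
D_4 = 5204.41163
Terminal value at year 4: TV = D_4×(1+g_2)/(r−g_2) = 5261.66016/0.091 = 57820.44132
P_0 = D_1/(1+r)^1 + D_2/(1+r)^2 + D_3/(1+r)^3 + D_4/(1+r)^4 + TV/(1+r)^4
    = 3626.78766 + 3593.87670 + 3561.26439 + 3528.94801 + 39206.22465 = 53517.10141

53517.10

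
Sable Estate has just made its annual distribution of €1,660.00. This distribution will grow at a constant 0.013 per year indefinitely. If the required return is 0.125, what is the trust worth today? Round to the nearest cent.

D₁ = D₀ × (1 + g) = €1,660.00 × 1.013 = €1,681.5800
Growing perpetuity: P = D₁ / (r − g) = €1,681.5800 / (0.125 − 0.013) = €15,014.11

€15014.11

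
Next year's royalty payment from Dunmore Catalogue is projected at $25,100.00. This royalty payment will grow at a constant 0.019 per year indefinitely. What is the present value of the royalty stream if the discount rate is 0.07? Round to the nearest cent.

Growing perpetuity: P = D₁ / (r − g) = $25,100.0000 / (0.07 − 0.019) = $492,156.86

$492156.86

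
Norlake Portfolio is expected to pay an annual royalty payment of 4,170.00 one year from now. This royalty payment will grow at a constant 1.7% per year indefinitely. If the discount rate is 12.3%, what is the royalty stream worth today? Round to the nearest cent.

Growing perpetuity: P = D₁ / (r − g) = 4,170.0000 / (0.123 − 0.017) = 39,339.62

39339.62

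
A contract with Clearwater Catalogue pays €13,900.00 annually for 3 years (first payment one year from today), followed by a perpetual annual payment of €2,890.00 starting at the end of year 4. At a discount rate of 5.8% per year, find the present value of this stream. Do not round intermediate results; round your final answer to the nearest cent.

€79366.69

PV of 3-year annuity: €13,900.00 × [1 − (1+0.058)^−3] / 0.058 = 37292.78074
Perpetuity value at year 3: €2,890.00 / 0.058 = 49827.58621
PV of perpetuity: 49827.58621 / (1+0.058)^3 = 42073.90733
Total PV = 37292.78074 + 42073.90733 = 79366.68807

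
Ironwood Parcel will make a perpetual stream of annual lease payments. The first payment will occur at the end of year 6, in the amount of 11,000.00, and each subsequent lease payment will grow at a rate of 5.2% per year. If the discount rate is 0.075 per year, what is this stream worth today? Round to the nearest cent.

Value at end of year 5: C₁ / (r − g) = 11,000.00 / (0.075 − 0.052) = 478,260.8696
Discount to today: PV = 478,260.8696 / (1 + 0.075)^5 = 478,260.8696 / 1.435629 = 333,136.74

333136.74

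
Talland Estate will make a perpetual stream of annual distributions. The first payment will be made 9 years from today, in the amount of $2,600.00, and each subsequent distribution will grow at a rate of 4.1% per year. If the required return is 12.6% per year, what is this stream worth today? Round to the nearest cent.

Value at end of year 8: C₁ / (r − g) = $2,600.00 / (0.126 − 0.041) = $30,588.2353
Discount to today: PV = $30,588.2353 / (1 + 0.126)^8 = $30,588.2353 / 2.584087 = $11,837.15

$11837.15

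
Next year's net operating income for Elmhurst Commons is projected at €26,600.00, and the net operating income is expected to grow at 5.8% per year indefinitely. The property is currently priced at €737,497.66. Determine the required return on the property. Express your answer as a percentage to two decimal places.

9.41%

P = D₁/(r − g) ⇒ r = D₁/P + g = €26,600.0000/€737,497.66 + 0.058 = 0.036068 + 0.058 = 0.094068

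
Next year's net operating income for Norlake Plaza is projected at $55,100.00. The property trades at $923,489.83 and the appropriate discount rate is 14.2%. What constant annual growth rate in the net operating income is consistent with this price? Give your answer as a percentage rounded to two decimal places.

P = D₁/(r−g) ⇒ g = r − D₁/P = 0.142 − $55,100.00/$923,489.83 = 0.082335

8.23%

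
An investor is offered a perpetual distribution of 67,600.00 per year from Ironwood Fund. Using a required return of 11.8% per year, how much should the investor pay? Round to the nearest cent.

572881.36

Level perpetuity: PV = C / r = 67,600.00 / 0.118 = 572,881.36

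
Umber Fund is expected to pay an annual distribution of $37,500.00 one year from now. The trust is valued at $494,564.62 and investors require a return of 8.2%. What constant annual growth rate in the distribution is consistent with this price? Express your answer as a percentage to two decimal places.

P = D₁/(r−g) ⇒ g = r − D₁/P = 0.082 − $37,500.00/$494,564.62 = 0.006176

0.62%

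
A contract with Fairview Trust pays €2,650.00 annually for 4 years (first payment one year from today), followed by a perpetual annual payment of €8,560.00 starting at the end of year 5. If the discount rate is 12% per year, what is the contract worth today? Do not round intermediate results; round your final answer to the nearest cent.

€53382.60

PV of 4-year annuity: €2,650.00 × [1 − (1+0.12)^−4] / 0.12 = 8048.97577
Perpetuity value at year 4: €8,560.00 / 0.12 = 71333.33333
PV of perpetuity: 71333.33333 / (1+0.12)^4 = 45333.62293
Total PV = 8048.97577 + 45333.62293 = 53382.59869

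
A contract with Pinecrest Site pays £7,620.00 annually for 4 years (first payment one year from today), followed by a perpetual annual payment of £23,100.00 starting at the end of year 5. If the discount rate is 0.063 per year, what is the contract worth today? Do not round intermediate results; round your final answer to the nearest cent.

PV of 4-year annuity: £7,620.00 × [1 − (1+0.063)^−4] / 0.063 = 26223.72753
Perpetuity value at year 4: £23,100.00 / 0.063 = 366666.66667
PV of perpetuity: 366666.66667 / (1+0.063)^4 = 287169.53989
Total PV = 26223.72753 + 287169.53989 = 313393.26743

£313393.27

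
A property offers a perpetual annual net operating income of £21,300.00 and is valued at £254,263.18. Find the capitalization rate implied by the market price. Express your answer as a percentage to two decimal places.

8.38%

P = C/r ⇒ r = C/P = £21,300.00/£254,263.18 = 0.083771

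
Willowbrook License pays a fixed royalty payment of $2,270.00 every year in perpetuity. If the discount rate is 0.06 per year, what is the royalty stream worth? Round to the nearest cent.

Level perpetuity: PV = C / r = $2,270.00 / 0.06 = $37,833.33

$37833.33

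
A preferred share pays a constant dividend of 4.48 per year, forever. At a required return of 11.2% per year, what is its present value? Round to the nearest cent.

Level perpetuity: PV = C / r = 4.48 / 0.112 = 40.00

40.00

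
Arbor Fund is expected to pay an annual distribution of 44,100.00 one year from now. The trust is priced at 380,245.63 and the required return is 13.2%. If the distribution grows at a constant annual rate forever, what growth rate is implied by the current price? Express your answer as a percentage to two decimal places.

P = D₁/(r−g) ⇒ g = r − D₁/P = 0.132 − 44,100.00/380,245.63 = 0.016022

1.60%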